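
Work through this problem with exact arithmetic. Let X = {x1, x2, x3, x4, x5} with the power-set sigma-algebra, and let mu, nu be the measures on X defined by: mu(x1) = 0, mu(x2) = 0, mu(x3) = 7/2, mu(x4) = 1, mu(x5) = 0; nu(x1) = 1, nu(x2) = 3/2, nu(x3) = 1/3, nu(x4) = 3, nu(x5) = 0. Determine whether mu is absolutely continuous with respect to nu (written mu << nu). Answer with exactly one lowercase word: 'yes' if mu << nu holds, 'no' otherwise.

mu << nu means: every nu-null measurable set is also mu-null; equivalently, for every atom x, if nu({x}) = 0 then mu({x}) = 0.
Checking each atom:
  x1: nu = 1 > 0 -> no constraint.
  x2: nu = 3/2 > 0 -> no constraint.
  x3: nu = 1/3 > 0 -> no constraint.
  x4: nu = 3 > 0 -> no constraint.
  x5: nu = 0, mu = 0 -> consistent with mu << nu.
No atom violates the condition. Therefore mu << nu.

yes


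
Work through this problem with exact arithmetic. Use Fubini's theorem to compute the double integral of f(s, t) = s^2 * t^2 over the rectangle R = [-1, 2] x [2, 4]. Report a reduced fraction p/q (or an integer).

f(s, t) is a tensor product of a function of s and a function of t, and both factors are bounded continuous (hence Lebesgue integrable) on the rectangle, so Fubini's theorem applies:
  integral_R f d(m x m) = (integral_a1^b1 s^2 ds) * (integral_a2^b2 t^2 dt).
Inner integral in s: integral_{-1}^{2} s^2 ds = (2^3 - (-1)^3)/3
  = 3.
Inner integral in t: integral_{2}^{4} t^2 dt = (4^3 - 2^3)/3
  = 56/3.
Product: (3) * (56/3) = 56.

56


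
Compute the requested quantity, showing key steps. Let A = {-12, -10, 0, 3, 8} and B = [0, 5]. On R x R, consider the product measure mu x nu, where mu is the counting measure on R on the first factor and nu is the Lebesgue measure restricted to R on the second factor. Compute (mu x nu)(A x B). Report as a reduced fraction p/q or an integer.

For a measurable rectangle A x B, the product measure satisfies
  (mu x nu)(A x B) = mu(A) * nu(B).
  mu(A) = 5.
  nu(B) = 5.
  (mu x nu)(A x B) = 5 * 5 = 25.

25


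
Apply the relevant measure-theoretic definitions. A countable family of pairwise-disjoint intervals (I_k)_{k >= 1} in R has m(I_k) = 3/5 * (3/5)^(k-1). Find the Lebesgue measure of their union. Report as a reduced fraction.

By countable additivity of the Lebesgue measure on pairwise disjoint measurable sets,
  m(union_{k >= 1} I_k) = sum_{k >= 1} m(I_k) = sum_{k >= 1} a * r^(k-1),
  with a = 3/5 and r = 3/5.
Since 0 < r = 3/5 < 1, the geometric series converges:
  sum_{k >= 1} a * r^(k-1) = a / (1 - r).
  = 3/5 / (1 - 3/5)
  = 3/5 / (2/5)
  = 3/2.

3/2


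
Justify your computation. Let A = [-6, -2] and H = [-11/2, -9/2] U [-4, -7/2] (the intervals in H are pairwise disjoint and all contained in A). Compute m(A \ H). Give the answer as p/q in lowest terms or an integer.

The ambient interval has length m(A) = -2 - (-6) = 4.
Since the holes are disjoint and sit inside A, by finite additivity
  m(H) = sum_i (b_i - a_i), and m(A \ H) = m(A) - m(H).
Computing the hole measures:
  m(H_1) = -9/2 - (-11/2) = 1.
  m(H_2) = -7/2 - (-4) = 1/2.
Summed: m(H) = 1 + 1/2 = 3/2.
So m(A \ H) = 4 - 3/2 = 5/2.

5/2


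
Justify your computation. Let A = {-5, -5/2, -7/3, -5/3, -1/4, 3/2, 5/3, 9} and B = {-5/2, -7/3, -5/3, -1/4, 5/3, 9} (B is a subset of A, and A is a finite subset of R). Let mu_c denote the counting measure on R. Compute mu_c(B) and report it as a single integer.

Counting measure assigns mu_c(E) = |E| (number of elements) when E is finite.
B has 6 element(s), so mu_c(B) = 6.

6


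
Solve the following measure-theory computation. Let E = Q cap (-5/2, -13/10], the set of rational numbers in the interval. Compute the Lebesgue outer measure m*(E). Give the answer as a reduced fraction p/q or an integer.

The set Q cap (-5/2, -13/10] is countable (a subset of the countable set Q). Lebesgue outer measure of any countable set is 0: each singleton {q} has m*({q}) = 0, and by countable subadditivity m*(union_k {q_k}) <= sum_k m*({q_k}) = sum_k 0 = 0. The reverse inequality m*(E) >= 0 is automatic. So m*(Q cap (-5/2, -13/10]) = 0.

0


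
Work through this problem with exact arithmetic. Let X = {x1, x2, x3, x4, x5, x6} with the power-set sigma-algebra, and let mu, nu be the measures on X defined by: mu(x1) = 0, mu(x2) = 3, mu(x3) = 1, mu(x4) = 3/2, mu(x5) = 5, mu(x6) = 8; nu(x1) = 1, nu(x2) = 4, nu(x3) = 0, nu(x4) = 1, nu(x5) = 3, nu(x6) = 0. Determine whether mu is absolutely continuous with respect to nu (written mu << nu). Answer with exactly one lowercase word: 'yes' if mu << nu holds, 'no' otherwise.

mu << nu means: every nu-null measurable set is also mu-null; equivalently, for every atom x, if nu({x}) = 0 then mu({x}) = 0.
Checking each atom:
  x1: nu = 1 > 0 -> no constraint.
  x2: nu = 4 > 0 -> no constraint.
  x3: nu = 0, mu = 1 > 0 -> violates mu << nu.
  x4: nu = 1 > 0 -> no constraint.
  x5: nu = 3 > 0 -> no constraint.
  x6: nu = 0, mu = 8 > 0 -> violates mu << nu.
The atom(s) x3, x6 violate the condition (nu = 0 but mu > 0). Therefore mu is NOT absolutely continuous w.r.t. nu.

no


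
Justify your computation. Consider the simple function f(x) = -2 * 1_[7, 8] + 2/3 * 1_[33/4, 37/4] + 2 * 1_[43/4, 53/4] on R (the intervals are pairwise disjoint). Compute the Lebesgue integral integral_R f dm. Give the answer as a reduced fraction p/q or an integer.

For a simple function f = sum_i c_i * 1_{A_i} with disjoint A_i,
  integral f dm = sum_i c_i * m(A_i).
Lengths of the A_i:
  m(A_1) = 8 - 7 = 1.
  m(A_2) = 37/4 - 33/4 = 1.
  m(A_3) = 53/4 - 43/4 = 5/2.
Contributions c_i * m(A_i):
  (-2) * (1) = -2.
  (2/3) * (1) = 2/3.
  (2) * (5/2) = 5.
Total: -2 + 2/3 + 5 = 11/3.

11/3


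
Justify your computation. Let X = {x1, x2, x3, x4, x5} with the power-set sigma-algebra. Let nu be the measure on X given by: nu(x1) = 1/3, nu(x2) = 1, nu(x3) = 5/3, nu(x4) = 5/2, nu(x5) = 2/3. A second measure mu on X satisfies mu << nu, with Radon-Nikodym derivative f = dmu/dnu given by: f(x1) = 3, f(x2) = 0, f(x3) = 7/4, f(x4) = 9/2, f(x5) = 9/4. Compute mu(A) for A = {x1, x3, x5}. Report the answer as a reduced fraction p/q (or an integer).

By the defining property of the Radon-Nikodym derivative, for every measurable set A,
  mu(A) = integral_A f dnu.
Since nu is a discrete measure concentrated on the atoms of X, the integral over A reduces to the sum
  mu(A) = sum_{x in A} f(x) * nu({x}).
Computing each term:
  x1: f(x1) * nu(x1) = 3 * 1/3 = 1.
  x3: f(x3) * nu(x3) = 7/4 * 5/3 = 35/12.
  x5: f(x5) * nu(x5) = 9/4 * 2/3 = 3/2.
Summing: mu(A) = 1 + 35/12 + 3/2 = 65/12.

65/12


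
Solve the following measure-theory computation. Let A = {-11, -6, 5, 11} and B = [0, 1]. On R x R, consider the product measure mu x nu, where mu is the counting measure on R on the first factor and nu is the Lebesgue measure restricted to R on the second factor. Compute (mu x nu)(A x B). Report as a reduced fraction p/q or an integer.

For a measurable rectangle A x B, the product measure satisfies
  (mu x nu)(A x B) = mu(A) * nu(B).
  mu(A) = 4.
  nu(B) = 1.
  (mu x nu)(A x B) = 4 * 1 = 4.

4


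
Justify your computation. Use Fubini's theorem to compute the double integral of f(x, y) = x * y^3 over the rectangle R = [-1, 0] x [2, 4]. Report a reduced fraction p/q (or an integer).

f(x, y) is a tensor product of a function of x and a function of y, and both factors are bounded continuous (hence Lebesgue integrable) on the rectangle, so Fubini's theorem applies:
  integral_R f d(m x m) = (integral_a1^b1 x dx) * (integral_a2^b2 y^3 dy).
Inner integral in x: integral_{-1}^{0} x dx = (0^2 - (-1)^2)/2
  = -1/2.
Inner integral in y: integral_{2}^{4} y^3 dy = (4^4 - 2^4)/4
  = 60.
Product: (-1/2) * (60) = -30.

-30


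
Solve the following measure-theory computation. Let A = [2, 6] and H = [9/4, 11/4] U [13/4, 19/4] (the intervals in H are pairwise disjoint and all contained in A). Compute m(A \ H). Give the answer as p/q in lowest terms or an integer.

The ambient interval has length m(A) = 6 - 2 = 4.
Since the holes are disjoint and sit inside A, by finite additivity
  m(H) = sum_i (b_i - a_i), and m(A \ H) = m(A) - m(H).
Computing the hole measures:
  m(H_1) = 11/4 - 9/4 = 1/2.
  m(H_2) = 19/4 - 13/4 = 3/2.
Summed: m(H) = 1/2 + 3/2 = 2.
So m(A \ H) = 4 - 2 = 2.

2


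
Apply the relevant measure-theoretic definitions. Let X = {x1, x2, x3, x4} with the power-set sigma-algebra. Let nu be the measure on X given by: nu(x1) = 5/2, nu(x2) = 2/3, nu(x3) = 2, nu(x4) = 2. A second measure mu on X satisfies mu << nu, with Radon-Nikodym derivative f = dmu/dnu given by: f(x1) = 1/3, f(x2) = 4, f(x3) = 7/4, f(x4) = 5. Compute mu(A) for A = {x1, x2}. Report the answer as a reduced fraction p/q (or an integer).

By the defining property of the Radon-Nikodym derivative, for every measurable set A,
  mu(A) = integral_A f dnu.
Since nu is a discrete measure concentrated on the atoms of X, the integral over A reduces to the sum
  mu(A) = sum_{x in A} f(x) * nu({x}).
Computing each term:
  x1: f(x1) * nu(x1) = 1/3 * 5/2 = 5/6.
  x2: f(x2) * nu(x2) = 4 * 2/3 = 8/3.
Summing: mu(A) = 5/6 + 8/3 = 7/2.

7/2


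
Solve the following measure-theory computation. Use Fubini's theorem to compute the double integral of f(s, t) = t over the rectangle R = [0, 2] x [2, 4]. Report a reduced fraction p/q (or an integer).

f(s, t) is a tensor product of a function of s and a function of t, and both factors are bounded continuous (hence Lebesgue integrable) on the rectangle, so Fubini's theorem applies:
  integral_R f d(m x m) = (integral_a1^b1 1 ds) * (integral_a2^b2 t dt).
Inner integral in s: integral_{0}^{2} 1 ds = (2^1 - 0^1)/1
  = 2.
Inner integral in t: integral_{2}^{4} t dt = (4^2 - 2^2)/2
  = 6.
Product: (2) * (6) = 12.

12


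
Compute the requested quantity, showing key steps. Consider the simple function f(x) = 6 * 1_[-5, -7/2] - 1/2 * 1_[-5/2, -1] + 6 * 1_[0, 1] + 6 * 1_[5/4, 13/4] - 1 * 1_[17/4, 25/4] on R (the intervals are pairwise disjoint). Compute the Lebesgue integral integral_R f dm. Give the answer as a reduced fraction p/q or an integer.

For a simple function f = sum_i c_i * 1_{A_i} with disjoint A_i,
  integral f dm = sum_i c_i * m(A_i).
Lengths of the A_i:
  m(A_1) = -7/2 - (-5) = 3/2.
  m(A_2) = -1 - (-5/2) = 3/2.
  m(A_3) = 1 - 0 = 1.
  m(A_4) = 13/4 - 5/4 = 2.
  m(A_5) = 25/4 - 17/4 = 2.
Contributions c_i * m(A_i):
  (6) * (3/2) = 9.
  (-1/2) * (3/2) = -3/4.
  (6) * (1) = 6.
  (6) * (2) = 12.
  (-1) * (2) = -2.
Total: 9 - 3/4 + 6 + 12 - 2 = 97/4.

97/4


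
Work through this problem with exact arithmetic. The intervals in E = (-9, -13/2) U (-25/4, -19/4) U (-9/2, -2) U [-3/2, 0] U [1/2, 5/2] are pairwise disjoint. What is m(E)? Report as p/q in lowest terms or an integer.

For pairwise disjoint intervals, m(union_i I_i) = sum_i m(I_i),
and m is invariant under swapping open/closed endpoints (single points have measure 0).
So m(E) = sum_i (b_i - a_i).
  I_1 has length -13/2 - (-9) = 5/2.
  I_2 has length -19/4 - (-25/4) = 3/2.
  I_3 has length -2 - (-9/2) = 5/2.
  I_4 has length 0 - (-3/2) = 3/2.
  I_5 has length 5/2 - 1/2 = 2.
Summing:
  m(E) = 5/2 + 3/2 + 5/2 + 3/2 + 2 = 10.

10


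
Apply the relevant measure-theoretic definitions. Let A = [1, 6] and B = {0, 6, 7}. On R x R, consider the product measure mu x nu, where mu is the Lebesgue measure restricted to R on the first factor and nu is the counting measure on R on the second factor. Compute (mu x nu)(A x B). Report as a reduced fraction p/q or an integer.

For a measurable rectangle A x B, the product measure satisfies
  (mu x nu)(A x B) = mu(A) * nu(B).
  mu(A) = 5.
  nu(B) = 3.
  (mu x nu)(A x B) = 5 * 3 = 15.

15


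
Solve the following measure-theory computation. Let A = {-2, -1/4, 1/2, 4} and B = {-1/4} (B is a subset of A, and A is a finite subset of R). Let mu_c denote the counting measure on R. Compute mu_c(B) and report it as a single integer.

Counting measure assigns mu_c(E) = |E| (number of elements) when E is finite.
B has 1 element(s), so mu_c(B) = 1.

1


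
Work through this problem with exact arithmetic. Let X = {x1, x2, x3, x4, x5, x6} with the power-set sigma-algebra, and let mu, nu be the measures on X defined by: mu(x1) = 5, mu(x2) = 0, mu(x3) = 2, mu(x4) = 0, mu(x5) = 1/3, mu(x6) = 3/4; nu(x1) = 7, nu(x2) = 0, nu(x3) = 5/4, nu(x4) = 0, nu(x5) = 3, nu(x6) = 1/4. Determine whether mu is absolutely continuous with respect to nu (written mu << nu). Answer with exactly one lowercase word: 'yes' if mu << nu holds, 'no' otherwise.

mu << nu means: every nu-null measurable set is also mu-null; equivalently, for every atom x, if nu({x}) = 0 then mu({x}) = 0.
Checking each atom:
  x1: nu = 7 > 0 -> no constraint.
  x2: nu = 0, mu = 0 -> consistent with mu << nu.
  x3: nu = 5/4 > 0 -> no constraint.
  x4: nu = 0, mu = 0 -> consistent with mu << nu.
  x5: nu = 3 > 0 -> no constraint.
  x6: nu = 1/4 > 0 -> no constraint.
No atom violates the condition. Therefore mu << nu.

yes


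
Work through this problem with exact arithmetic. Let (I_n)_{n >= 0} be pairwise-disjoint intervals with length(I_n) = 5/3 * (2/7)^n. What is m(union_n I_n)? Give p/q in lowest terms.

By countable additivity of the Lebesgue measure on pairwise disjoint measurable sets,
  m(union_{n >= 0} I_n) = sum_{n >= 0} m(I_n) = sum_{n >= 0} a * r^n,
  with a = 5/3 and r = 2/7.
Since 0 < r = 2/7 < 1, the geometric series converges:
  sum_{n >= 0} a * r^n = a / (1 - r).
  = 5/3 / (1 - 2/7)
  = 5/3 / (5/7)
  = 7/3.

7/3


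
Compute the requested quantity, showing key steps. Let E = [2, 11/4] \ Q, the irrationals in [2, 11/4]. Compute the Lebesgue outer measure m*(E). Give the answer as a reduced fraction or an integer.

The interval I = [2, 11/4] has m(I) = 11/4 - 2 = 3/4 (endpoints are measure-zero, so open/closed/half-open agree). Write I = (I cap Q) u (I \ Q). The rationals in I are countable, so m*(I cap Q) = 0 (cover each rational by intervals whose total length is arbitrarily small). By countable subadditivity m*(I) <= m*(I cap Q) + m*(I \ Q), hence m*(I \ Q) >= m(I) = 3/4. The reverse inequality m*(I \ Q) <= m*(I) = 3/4 is trivial since (I \ Q) is a subset of I. Therefore m*(I \ Q) = 3/4.

3/4


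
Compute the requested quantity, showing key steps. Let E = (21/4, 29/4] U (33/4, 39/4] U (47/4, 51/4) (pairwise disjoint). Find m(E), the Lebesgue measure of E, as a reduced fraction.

For pairwise disjoint intervals, m(union_i I_i) = sum_i m(I_i),
and m is invariant under swapping open/closed endpoints (single points have measure 0).
So m(E) = sum_i (b_i - a_i).
  I_1 has length 29/4 - 21/4 = 2.
  I_2 has length 39/4 - 33/4 = 3/2.
  I_3 has length 51/4 - 47/4 = 1.
Summing:
  m(E) = 2 + 3/2 + 1 = 9/2.

9/2


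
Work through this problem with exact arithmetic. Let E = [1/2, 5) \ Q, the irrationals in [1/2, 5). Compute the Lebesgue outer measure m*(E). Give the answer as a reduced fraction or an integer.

The interval I = [1/2, 5) has m(I) = 5 - 1/2 = 9/2 (endpoints are measure-zero, so open/closed/half-open agree). Write I = (I cap Q) u (I \ Q). The rationals in I are countable, so m*(I cap Q) = 0 (cover each rational by intervals whose total length is arbitrarily small). By countable subadditivity m*(I) <= m*(I cap Q) + m*(I \ Q), hence m*(I \ Q) >= m(I) = 9/2. The reverse inequality m*(I \ Q) <= m*(I) = 9/2 is trivial since (I \ Q) is a subset of I. Therefore m*(I \ Q) = 9/2.

9/2


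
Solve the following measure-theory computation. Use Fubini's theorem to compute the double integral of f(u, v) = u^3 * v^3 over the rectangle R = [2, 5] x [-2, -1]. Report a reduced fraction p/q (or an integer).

f(u, v) is a tensor product of a function of u and a function of v, and both factors are bounded continuous (hence Lebesgue integrable) on the rectangle, so Fubini's theorem applies:
  integral_R f d(m x m) = (integral_a1^b1 u^3 du) * (integral_a2^b2 v^3 dv).
Inner integral in u: integral_{2}^{5} u^3 du = (5^4 - 2^4)/4
  = 609/4.
Inner integral in v: integral_{-2}^{-1} v^3 dv = ((-1)^4 - (-2)^4)/4
  = -15/4.
Product: (609/4) * (-15/4) = -9135/16.

-9135/16


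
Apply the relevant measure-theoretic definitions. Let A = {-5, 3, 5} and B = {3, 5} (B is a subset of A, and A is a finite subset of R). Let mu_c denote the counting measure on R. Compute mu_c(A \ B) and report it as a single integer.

Counting measure assigns mu_c(E) = |E| (number of elements) when E is finite. For B subset A, A \ B is the set of elements of A not in B, so |A \ B| = |A| - |B|.
|A| = 3, |B| = 2, so mu_c(A \ B) = 3 - 2 = 1.

1


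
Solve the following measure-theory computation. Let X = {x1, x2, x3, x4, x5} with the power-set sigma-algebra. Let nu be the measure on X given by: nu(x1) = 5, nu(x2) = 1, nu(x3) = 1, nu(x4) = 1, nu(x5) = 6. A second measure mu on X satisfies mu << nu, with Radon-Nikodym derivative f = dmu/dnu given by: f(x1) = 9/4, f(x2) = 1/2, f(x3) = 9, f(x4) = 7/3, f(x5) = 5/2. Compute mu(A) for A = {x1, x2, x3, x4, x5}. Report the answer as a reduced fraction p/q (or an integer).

By the defining property of the Radon-Nikodym derivative, for every measurable set A,
  mu(A) = integral_A f dnu.
Since nu is a discrete measure concentrated on the atoms of X, the integral over A reduces to the sum
  mu(A) = sum_{x in A} f(x) * nu({x}).
Computing each term:
  x1: f(x1) * nu(x1) = 9/4 * 5 = 45/4.
  x2: f(x2) * nu(x2) = 1/2 * 1 = 1/2.
  x3: f(x3) * nu(x3) = 9 * 1 = 9.
  x4: f(x4) * nu(x4) = 7/3 * 1 = 7/3.
  x5: f(x5) * nu(x5) = 5/2 * 6 = 15.
Summing: mu(A) = 45/4 + 1/2 + 9 + 7/3 + 15 = 457/12.

457/12


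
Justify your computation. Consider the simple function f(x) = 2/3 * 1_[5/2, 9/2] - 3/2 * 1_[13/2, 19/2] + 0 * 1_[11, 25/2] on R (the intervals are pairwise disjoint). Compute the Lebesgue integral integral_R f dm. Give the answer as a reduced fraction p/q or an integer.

For a simple function f = sum_i c_i * 1_{A_i} with disjoint A_i,
  integral f dm = sum_i c_i * m(A_i).
Lengths of the A_i:
  m(A_1) = 9/2 - 5/2 = 2.
  m(A_2) = 19/2 - 13/2 = 3.
  m(A_3) = 25/2 - 11 = 3/2.
Contributions c_i * m(A_i):
  (2/3) * (2) = 4/3.
  (-3/2) * (3) = -9/2.
  (0) * (3/2) = 0.
Total: 4/3 - 9/2 + 0 = -19/6.

-19/6


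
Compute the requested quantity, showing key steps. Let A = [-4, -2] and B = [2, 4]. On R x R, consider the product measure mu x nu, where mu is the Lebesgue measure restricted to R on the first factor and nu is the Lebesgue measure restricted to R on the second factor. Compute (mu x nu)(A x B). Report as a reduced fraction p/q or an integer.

For a measurable rectangle A x B, the product measure satisfies
  (mu x nu)(A x B) = mu(A) * nu(B).
  mu(A) = 2.
  nu(B) = 2.
  (mu x nu)(A x B) = 2 * 2 = 4.

4


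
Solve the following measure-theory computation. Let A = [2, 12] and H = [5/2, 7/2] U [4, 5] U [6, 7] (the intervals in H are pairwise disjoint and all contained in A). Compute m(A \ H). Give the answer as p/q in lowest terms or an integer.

The ambient interval has length m(A) = 12 - 2 = 10.
Since the holes are disjoint and sit inside A, by finite additivity
  m(H) = sum_i (b_i - a_i), and m(A \ H) = m(A) - m(H).
Computing the hole measures:
  m(H_1) = 7/2 - 5/2 = 1.
  m(H_2) = 5 - 4 = 1.
  m(H_3) = 7 - 6 = 1.
Summed: m(H) = 1 + 1 + 1 = 3.
So m(A \ H) = 10 - 3 = 7.

7


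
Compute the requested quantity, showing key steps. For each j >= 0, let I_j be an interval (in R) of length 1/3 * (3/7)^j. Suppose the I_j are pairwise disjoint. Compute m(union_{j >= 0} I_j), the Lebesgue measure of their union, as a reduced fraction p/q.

By countable additivity of the Lebesgue measure on pairwise disjoint measurable sets,
  m(union_{j >= 0} I_j) = sum_{j >= 0} m(I_j) = sum_{j >= 0} a * r^j,
  with a = 1/3 and r = 3/7.
Since 0 < r = 3/7 < 1, the geometric series converges:
  sum_{j >= 0} a * r^j = a / (1 - r).
  = 1/3 / (1 - 3/7)
  = 1/3 / (4/7)
  = 7/12.

7/12


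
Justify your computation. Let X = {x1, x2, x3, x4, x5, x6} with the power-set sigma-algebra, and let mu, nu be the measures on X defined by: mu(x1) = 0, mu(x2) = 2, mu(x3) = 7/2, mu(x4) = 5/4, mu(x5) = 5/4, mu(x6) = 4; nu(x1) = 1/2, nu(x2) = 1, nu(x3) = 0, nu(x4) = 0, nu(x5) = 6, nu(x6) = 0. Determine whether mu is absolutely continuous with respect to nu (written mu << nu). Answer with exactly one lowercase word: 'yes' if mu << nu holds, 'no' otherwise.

mu << nu means: every nu-null measurable set is also mu-null; equivalently, for every atom x, if nu({x}) = 0 then mu({x}) = 0.
Checking each atom:
  x1: nu = 1/2 > 0 -> no constraint.
  x2: nu = 1 > 0 -> no constraint.
  x3: nu = 0, mu = 7/2 > 0 -> violates mu << nu.
  x4: nu = 0, mu = 5/4 > 0 -> violates mu << nu.
  x5: nu = 6 > 0 -> no constraint.
  x6: nu = 0, mu = 4 > 0 -> violates mu << nu.
The atom(s) x3, x4, x6 violate the condition (nu = 0 but mu > 0). Therefore mu is NOT absolutely continuous w.r.t. nu.

no


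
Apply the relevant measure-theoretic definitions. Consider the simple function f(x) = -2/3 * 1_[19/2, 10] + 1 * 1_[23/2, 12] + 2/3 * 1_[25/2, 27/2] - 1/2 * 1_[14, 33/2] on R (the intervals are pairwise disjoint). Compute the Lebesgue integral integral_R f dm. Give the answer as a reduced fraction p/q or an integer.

For a simple function f = sum_i c_i * 1_{A_i} with disjoint A_i,
  integral f dm = sum_i c_i * m(A_i).
Lengths of the A_i:
  m(A_1) = 10 - 19/2 = 1/2.
  m(A_2) = 12 - 23/2 = 1/2.
  m(A_3) = 27/2 - 25/2 = 1.
  m(A_4) = 33/2 - 14 = 5/2.
Contributions c_i * m(A_i):
  (-2/3) * (1/2) = -1/3.
  (1) * (1/2) = 1/2.
  (2/3) * (1) = 2/3.
  (-1/2) * (5/2) = -5/4.
Total: -1/3 + 1/2 + 2/3 - 5/4 = -5/12.

-5/12


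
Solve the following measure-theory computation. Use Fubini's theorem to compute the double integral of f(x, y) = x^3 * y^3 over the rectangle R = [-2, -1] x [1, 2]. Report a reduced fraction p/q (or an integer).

f(x, y) is a tensor product of a function of x and a function of y, and both factors are bounded continuous (hence Lebesgue integrable) on the rectangle, so Fubini's theorem applies:
  integral_R f d(m x m) = (integral_a1^b1 x^3 dx) * (integral_a2^b2 y^3 dy).
Inner integral in x: integral_{-2}^{-1} x^3 dx = ((-1)^4 - (-2)^4)/4
  = -15/4.
Inner integral in y: integral_{1}^{2} y^3 dy = (2^4 - 1^4)/4
  = 15/4.
Product: (-15/4) * (15/4) = -225/16.

-225/16


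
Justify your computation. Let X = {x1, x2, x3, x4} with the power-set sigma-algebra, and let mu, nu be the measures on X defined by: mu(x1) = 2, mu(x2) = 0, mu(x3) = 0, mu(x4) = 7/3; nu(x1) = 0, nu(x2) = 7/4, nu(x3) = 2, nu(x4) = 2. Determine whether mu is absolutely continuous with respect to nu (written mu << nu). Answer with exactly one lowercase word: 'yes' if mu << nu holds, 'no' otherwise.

mu << nu means: every nu-null measurable set is also mu-null; equivalently, for every atom x, if nu({x}) = 0 then mu({x}) = 0.
Checking each atom:
  x1: nu = 0, mu = 2 > 0 -> violates mu << nu.
  x2: nu = 7/4 > 0 -> no constraint.
  x3: nu = 2 > 0 -> no constraint.
  x4: nu = 2 > 0 -> no constraint.
The atom(s) x1 violate the condition (nu = 0 but mu > 0). Therefore mu is NOT absolutely continuous w.r.t. nu.

no


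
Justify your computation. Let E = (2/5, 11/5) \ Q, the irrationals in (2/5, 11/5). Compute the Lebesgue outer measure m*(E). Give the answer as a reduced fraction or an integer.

The interval I = (2/5, 11/5) has m(I) = 11/5 - 2/5 = 9/5 (endpoints are measure-zero, so open/closed/half-open agree). Write I = (I cap Q) u (I \ Q). The rationals in I are countable, so m*(I cap Q) = 0 (cover each rational by intervals whose total length is arbitrarily small). By countable subadditivity m*(I) <= m*(I cap Q) + m*(I \ Q), hence m*(I \ Q) >= m(I) = 9/5. The reverse inequality m*(I \ Q) <= m*(I) = 9/5 is trivial since (I \ Q) is a subset of I. Therefore m*(I \ Q) = 9/5.

9/5


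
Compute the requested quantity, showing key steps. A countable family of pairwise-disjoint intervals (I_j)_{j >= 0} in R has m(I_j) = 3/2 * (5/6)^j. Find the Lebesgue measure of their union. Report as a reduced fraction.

By countable additivity of the Lebesgue measure on pairwise disjoint measurable sets,
  m(union_{j >= 0} I_j) = sum_{j >= 0} m(I_j) = sum_{j >= 0} a * r^j,
  with a = 3/2 and r = 5/6.
Since 0 < r = 5/6 < 1, the geometric series converges:
  sum_{j >= 0} a * r^j = a / (1 - r).
  = 3/2 / (1 - 5/6)
  = 3/2 / (1/6)
  = 9.

9


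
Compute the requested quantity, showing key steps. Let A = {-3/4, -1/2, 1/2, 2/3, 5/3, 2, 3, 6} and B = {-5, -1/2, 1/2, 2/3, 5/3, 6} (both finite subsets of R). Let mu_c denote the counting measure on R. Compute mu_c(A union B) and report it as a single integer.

Counting measure on a finite set equals cardinality. By inclusion-exclusion, |A union B| = |A| + |B| - |A cap B|.
|A| = 8, |B| = 6, |A cap B| = 5.
So mu_c(A union B) = 8 + 6 - 5 = 9.

9


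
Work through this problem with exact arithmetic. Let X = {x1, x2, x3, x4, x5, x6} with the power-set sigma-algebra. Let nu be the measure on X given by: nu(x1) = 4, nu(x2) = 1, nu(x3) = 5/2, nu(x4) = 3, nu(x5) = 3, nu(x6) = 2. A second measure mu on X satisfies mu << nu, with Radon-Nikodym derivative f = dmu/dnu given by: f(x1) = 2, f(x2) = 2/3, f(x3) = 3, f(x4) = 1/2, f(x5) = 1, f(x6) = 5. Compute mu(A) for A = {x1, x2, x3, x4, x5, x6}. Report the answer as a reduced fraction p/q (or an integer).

By the defining property of the Radon-Nikodym derivative, for every measurable set A,
  mu(A) = integral_A f dnu.
Since nu is a discrete measure concentrated on the atoms of X, the integral over A reduces to the sum
  mu(A) = sum_{x in A} f(x) * nu({x}).
Computing each term:
  x1: f(x1) * nu(x1) = 2 * 4 = 8.
  x2: f(x2) * nu(x2) = 2/3 * 1 = 2/3.
  x3: f(x3) * nu(x3) = 3 * 5/2 = 15/2.
  x4: f(x4) * nu(x4) = 1/2 * 3 = 3/2.
  x5: f(x5) * nu(x5) = 1 * 3 = 3.
  x6: f(x6) * nu(x6) = 5 * 2 = 10.
Summing: mu(A) = 8 + 2/3 + 15/2 + 3/2 + 3 + 10 = 92/3.

92/3


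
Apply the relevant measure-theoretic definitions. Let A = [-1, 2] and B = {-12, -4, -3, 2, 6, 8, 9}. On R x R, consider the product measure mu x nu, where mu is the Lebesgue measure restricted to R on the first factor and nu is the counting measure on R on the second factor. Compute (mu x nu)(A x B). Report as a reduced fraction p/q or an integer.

For a measurable rectangle A x B, the product measure satisfies
  (mu x nu)(A x B) = mu(A) * nu(B).
  mu(A) = 3.
  nu(B) = 7.
  (mu x nu)(A x B) = 3 * 7 = 21.

21


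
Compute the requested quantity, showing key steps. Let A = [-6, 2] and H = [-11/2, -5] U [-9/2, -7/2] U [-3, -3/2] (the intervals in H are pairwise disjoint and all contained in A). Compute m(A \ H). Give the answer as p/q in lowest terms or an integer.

The ambient interval has length m(A) = 2 - (-6) = 8.
Since the holes are disjoint and sit inside A, by finite additivity
  m(H) = sum_i (b_i - a_i), and m(A \ H) = m(A) - m(H).
Computing the hole measures:
  m(H_1) = -5 - (-11/2) = 1/2.
  m(H_2) = -7/2 - (-9/2) = 1.
  m(H_3) = -3/2 - (-3) = 3/2.
Summed: m(H) = 1/2 + 1 + 3/2 = 3.
So m(A \ H) = 8 - 3 = 5.

5


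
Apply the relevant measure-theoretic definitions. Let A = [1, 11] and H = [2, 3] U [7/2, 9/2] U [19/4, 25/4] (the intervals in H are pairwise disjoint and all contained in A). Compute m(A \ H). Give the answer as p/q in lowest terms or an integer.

The ambient interval has length m(A) = 11 - 1 = 10.
Since the holes are disjoint and sit inside A, by finite additivity
  m(H) = sum_i (b_i - a_i), and m(A \ H) = m(A) - m(H).
Computing the hole measures:
  m(H_1) = 3 - 2 = 1.
  m(H_2) = 9/2 - 7/2 = 1.
  m(H_3) = 25/4 - 19/4 = 3/2.
Summed: m(H) = 1 + 1 + 3/2 = 7/2.
So m(A \ H) = 10 - 7/2 = 13/2.

13/2


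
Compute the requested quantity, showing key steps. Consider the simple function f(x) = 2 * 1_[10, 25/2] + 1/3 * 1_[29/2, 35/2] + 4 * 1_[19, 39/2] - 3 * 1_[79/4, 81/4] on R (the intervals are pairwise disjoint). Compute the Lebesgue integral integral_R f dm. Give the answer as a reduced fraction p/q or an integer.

For a simple function f = sum_i c_i * 1_{A_i} with disjoint A_i,
  integral f dm = sum_i c_i * m(A_i).
Lengths of the A_i:
  m(A_1) = 25/2 - 10 = 5/2.
  m(A_2) = 35/2 - 29/2 = 3.
  m(A_3) = 39/2 - 19 = 1/2.
  m(A_4) = 81/4 - 79/4 = 1/2.
Contributions c_i * m(A_i):
  (2) * (5/2) = 5.
  (1/3) * (3) = 1.
  (4) * (1/2) = 2.
  (-3) * (1/2) = -3/2.
Total: 5 + 1 + 2 - 3/2 = 13/2.

13/2


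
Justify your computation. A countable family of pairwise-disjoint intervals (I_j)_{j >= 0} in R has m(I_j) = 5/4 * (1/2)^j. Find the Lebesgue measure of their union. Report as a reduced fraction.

By countable additivity of the Lebesgue measure on pairwise disjoint measurable sets,
  m(union_{j >= 0} I_j) = sum_{j >= 0} m(I_j) = sum_{j >= 0} a * r^j,
  with a = 5/4 and r = 1/2.
Since 0 < r = 1/2 < 1, the geometric series converges:
  sum_{j >= 0} a * r^j = a / (1 - r).
  = 5/4 / (1 - 1/2)
  = 5/4 / (1/2)
  = 5/2.

5/2


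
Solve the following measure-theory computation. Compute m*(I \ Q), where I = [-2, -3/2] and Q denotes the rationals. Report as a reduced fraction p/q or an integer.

The interval I = [-2, -3/2] has m(I) = -3/2 - (-2) = 1/2 (endpoints are measure-zero, so open/closed/half-open agree). Write I = (I cap Q) u (I \ Q). The rationals in I are countable, so m*(I cap Q) = 0 (cover each rational by intervals whose total length is arbitrarily small). By countable subadditivity m*(I) <= m*(I cap Q) + m*(I \ Q), hence m*(I \ Q) >= m(I) = 1/2. The reverse inequality m*(I \ Q) <= m*(I) = 1/2 is trivial since (I \ Q) is a subset of I. Therefore m*(I \ Q) = 1/2.

1/2


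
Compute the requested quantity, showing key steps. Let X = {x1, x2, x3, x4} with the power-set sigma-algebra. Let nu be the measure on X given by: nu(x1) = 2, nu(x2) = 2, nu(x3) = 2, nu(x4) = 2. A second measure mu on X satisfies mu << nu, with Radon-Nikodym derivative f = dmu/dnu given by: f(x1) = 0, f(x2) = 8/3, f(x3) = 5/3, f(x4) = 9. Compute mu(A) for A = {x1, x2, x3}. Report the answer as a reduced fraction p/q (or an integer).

By the defining property of the Radon-Nikodym derivative, for every measurable set A,
  mu(A) = integral_A f dnu.
Since nu is a discrete measure concentrated on the atoms of X, the integral over A reduces to the sum
  mu(A) = sum_{x in A} f(x) * nu({x}).
Computing each term:
  x1: f(x1) * nu(x1) = 0 * 2 = 0.
  x2: f(x2) * nu(x2) = 8/3 * 2 = 16/3.
  x3: f(x3) * nu(x3) = 5/3 * 2 = 10/3.
Summing: mu(A) = 0 + 16/3 + 10/3 = 26/3.

26/3


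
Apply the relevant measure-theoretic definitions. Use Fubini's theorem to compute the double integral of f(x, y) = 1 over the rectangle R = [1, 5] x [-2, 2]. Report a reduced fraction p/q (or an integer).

f(x, y) is a tensor product of a function of x and a function of y, and both factors are bounded continuous (hence Lebesgue integrable) on the rectangle, so Fubini's theorem applies:
  integral_R f d(m x m) = (integral_a1^b1 1 dx) * (integral_a2^b2 1 dy).
Inner integral in x: integral_{1}^{5} 1 dx = (5^1 - 1^1)/1
  = 4.
Inner integral in y: integral_{-2}^{2} 1 dy = (2^1 - (-2)^1)/1
  = 4.
Product: (4) * (4) = 16.

16


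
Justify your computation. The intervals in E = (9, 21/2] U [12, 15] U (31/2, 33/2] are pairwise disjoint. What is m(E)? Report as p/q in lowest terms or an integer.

For pairwise disjoint intervals, m(union_i I_i) = sum_i m(I_i),
and m is invariant under swapping open/closed endpoints (single points have measure 0).
So m(E) = sum_i (b_i - a_i).
  I_1 has length 21/2 - 9 = 3/2.
  I_2 has length 15 - 12 = 3.
  I_3 has length 33/2 - 31/2 = 1.
Summing:
  m(E) = 3/2 + 3 + 1 = 11/2.

11/2


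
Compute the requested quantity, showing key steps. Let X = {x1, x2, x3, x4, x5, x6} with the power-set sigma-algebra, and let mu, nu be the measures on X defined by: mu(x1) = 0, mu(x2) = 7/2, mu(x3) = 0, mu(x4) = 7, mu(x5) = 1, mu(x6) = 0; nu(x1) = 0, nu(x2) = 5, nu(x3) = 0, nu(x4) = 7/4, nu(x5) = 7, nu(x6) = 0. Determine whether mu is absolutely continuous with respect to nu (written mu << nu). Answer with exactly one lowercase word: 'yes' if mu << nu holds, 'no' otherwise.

mu << nu means: every nu-null measurable set is also mu-null; equivalently, for every atom x, if nu({x}) = 0 then mu({x}) = 0.
Checking each atom:
  x1: nu = 0, mu = 0 -> consistent with mu << nu.
  x2: nu = 5 > 0 -> no constraint.
  x3: nu = 0, mu = 0 -> consistent with mu << nu.
  x4: nu = 7/4 > 0 -> no constraint.
  x5: nu = 7 > 0 -> no constraint.
  x6: nu = 0, mu = 0 -> consistent with mu << nu.
No atom violates the condition. Therefore mu << nu.

yes


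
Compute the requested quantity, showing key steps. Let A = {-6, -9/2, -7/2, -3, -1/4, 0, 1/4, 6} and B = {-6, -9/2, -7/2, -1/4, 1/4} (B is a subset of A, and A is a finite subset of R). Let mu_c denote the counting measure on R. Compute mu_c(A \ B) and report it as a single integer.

Counting measure assigns mu_c(E) = |E| (number of elements) when E is finite. For B subset A, A \ B is the set of elements of A not in B, so |A \ B| = |A| - |B|.
|A| = 8, |B| = 5, so mu_c(A \ B) = 8 - 5 = 3.

3


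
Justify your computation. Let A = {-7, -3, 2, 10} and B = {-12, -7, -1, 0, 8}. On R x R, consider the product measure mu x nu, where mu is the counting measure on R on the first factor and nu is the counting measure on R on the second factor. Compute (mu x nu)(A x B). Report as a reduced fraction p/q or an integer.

For a measurable rectangle A x B, the product measure satisfies
  (mu x nu)(A x B) = mu(A) * nu(B).
  mu(A) = 4.
  nu(B) = 5.
  (mu x nu)(A x B) = 4 * 5 = 20.

20


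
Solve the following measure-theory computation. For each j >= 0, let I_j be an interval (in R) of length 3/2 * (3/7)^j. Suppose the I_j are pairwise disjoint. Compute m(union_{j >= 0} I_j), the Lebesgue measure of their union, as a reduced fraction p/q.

By countable additivity of the Lebesgue measure on pairwise disjoint measurable sets,
  m(union_{j >= 0} I_j) = sum_{j >= 0} m(I_j) = sum_{j >= 0} a * r^j,
  with a = 3/2 and r = 3/7.
Since 0 < r = 3/7 < 1, the geometric series converges:
  sum_{j >= 0} a * r^j = a / (1 - r).
  = 3/2 / (1 - 3/7)
  = 3/2 / (4/7)
  = 21/8.

21/8


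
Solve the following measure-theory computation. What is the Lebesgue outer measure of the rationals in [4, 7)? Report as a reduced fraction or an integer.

The set Q cap [4, 7) is countable (a subset of the countable set Q). Lebesgue outer measure of any countable set is 0: each singleton {q} has m*({q}) = 0, and by countable subadditivity m*(union_k {q_k}) <= sum_k m*({q_k}) = sum_k 0 = 0. The reverse inequality m*(E) >= 0 is automatic. So m*(Q cap [4, 7)) = 0.

0


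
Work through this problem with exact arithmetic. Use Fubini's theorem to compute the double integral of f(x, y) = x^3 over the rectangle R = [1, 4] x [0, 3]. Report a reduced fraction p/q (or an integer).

f(x, y) is a tensor product of a function of x and a function of y, and both factors are bounded continuous (hence Lebesgue integrable) on the rectangle, so Fubini's theorem applies:
  integral_R f d(m x m) = (integral_a1^b1 x^3 dx) * (integral_a2^b2 1 dy).
Inner integral in x: integral_{1}^{4} x^3 dx = (4^4 - 1^4)/4
  = 255/4.
Inner integral in y: integral_{0}^{3} 1 dy = (3^1 - 0^1)/1
  = 3.
Product: (255/4) * (3) = 765/4.

765/4


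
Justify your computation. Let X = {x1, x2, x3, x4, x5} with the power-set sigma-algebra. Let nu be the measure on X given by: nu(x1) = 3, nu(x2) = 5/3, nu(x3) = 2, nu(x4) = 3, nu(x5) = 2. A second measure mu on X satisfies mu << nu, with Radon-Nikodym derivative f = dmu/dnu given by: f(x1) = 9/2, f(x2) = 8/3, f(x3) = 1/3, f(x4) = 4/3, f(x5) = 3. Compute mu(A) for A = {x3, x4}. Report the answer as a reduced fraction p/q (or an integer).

By the defining property of the Radon-Nikodym derivative, for every measurable set A,
  mu(A) = integral_A f dnu.
Since nu is a discrete measure concentrated on the atoms of X, the integral over A reduces to the sum
  mu(A) = sum_{x in A} f(x) * nu({x}).
Computing each term:
  x3: f(x3) * nu(x3) = 1/3 * 2 = 2/3.
  x4: f(x4) * nu(x4) = 4/3 * 3 = 4.
Summing: mu(A) = 2/3 + 4 = 14/3.

14/3


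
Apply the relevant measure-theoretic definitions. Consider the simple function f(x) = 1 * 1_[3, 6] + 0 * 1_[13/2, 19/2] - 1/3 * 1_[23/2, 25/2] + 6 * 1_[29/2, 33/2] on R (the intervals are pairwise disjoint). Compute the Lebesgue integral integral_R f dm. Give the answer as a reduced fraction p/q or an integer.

For a simple function f = sum_i c_i * 1_{A_i} with disjoint A_i,
  integral f dm = sum_i c_i * m(A_i).
Lengths of the A_i:
  m(A_1) = 6 - 3 = 3.
  m(A_2) = 19/2 - 13/2 = 3.
  m(A_3) = 25/2 - 23/2 = 1.
  m(A_4) = 33/2 - 29/2 = 2.
Contributions c_i * m(A_i):
  (1) * (3) = 3.
  (0) * (3) = 0.
  (-1/3) * (1) = -1/3.
  (6) * (2) = 12.
Total: 3 + 0 - 1/3 + 12 = 44/3.

44/3


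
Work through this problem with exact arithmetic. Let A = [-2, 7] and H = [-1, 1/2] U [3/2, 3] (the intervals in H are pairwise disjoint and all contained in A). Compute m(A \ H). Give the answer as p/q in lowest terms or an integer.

The ambient interval has length m(A) = 7 - (-2) = 9.
Since the holes are disjoint and sit inside A, by finite additivity
  m(H) = sum_i (b_i - a_i), and m(A \ H) = m(A) - m(H).
Computing the hole measures:
  m(H_1) = 1/2 - (-1) = 3/2.
  m(H_2) = 3 - 3/2 = 3/2.
Summed: m(H) = 3/2 + 3/2 = 3.
So m(A \ H) = 9 - 3 = 6.

6


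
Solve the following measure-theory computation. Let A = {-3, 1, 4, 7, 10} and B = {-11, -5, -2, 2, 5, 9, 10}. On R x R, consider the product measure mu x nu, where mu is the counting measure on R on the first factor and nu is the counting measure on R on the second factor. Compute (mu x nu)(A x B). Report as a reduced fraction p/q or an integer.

For a measurable rectangle A x B, the product measure satisfies
  (mu x nu)(A x B) = mu(A) * nu(B).
  mu(A) = 5.
  nu(B) = 7.
  (mu x nu)(A x B) = 5 * 7 = 35.

35


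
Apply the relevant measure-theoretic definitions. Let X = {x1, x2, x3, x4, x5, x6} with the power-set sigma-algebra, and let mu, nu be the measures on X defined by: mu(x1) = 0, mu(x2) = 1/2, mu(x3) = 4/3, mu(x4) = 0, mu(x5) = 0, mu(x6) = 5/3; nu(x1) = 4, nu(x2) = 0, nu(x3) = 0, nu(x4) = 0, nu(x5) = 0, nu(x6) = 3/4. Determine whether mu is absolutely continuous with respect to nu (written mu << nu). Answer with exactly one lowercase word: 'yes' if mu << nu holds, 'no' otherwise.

mu << nu means: every nu-null measurable set is also mu-null; equivalently, for every atom x, if nu({x}) = 0 then mu({x}) = 0.
Checking each atom:
  x1: nu = 4 > 0 -> no constraint.
  x2: nu = 0, mu = 1/2 > 0 -> violates mu << nu.
  x3: nu = 0, mu = 4/3 > 0 -> violates mu << nu.
  x4: nu = 0, mu = 0 -> consistent with mu << nu.
  x5: nu = 0, mu = 0 -> consistent with mu << nu.
  x6: nu = 3/4 > 0 -> no constraint.
The atom(s) x2, x3 violate the condition (nu = 0 but mu > 0). Therefore mu is NOT absolutely continuous w.r.t. nu.

no


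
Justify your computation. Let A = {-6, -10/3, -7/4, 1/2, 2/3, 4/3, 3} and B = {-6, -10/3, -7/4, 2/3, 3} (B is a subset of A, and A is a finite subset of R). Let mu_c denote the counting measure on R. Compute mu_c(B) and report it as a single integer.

Counting measure assigns mu_c(E) = |E| (number of elements) when E is finite.
B has 5 element(s), so mu_c(B) = 5.

5


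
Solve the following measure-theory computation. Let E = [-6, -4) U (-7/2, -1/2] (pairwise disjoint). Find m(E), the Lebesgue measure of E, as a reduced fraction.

For pairwise disjoint intervals, m(union_i I_i) = sum_i m(I_i),
and m is invariant under swapping open/closed endpoints (single points have measure 0).
So m(E) = sum_i (b_i - a_i).
  I_1 has length -4 - (-6) = 2.
  I_2 has length -1/2 - (-7/2) = 3.
Summing:
  m(E) = 2 + 3 = 5.

5


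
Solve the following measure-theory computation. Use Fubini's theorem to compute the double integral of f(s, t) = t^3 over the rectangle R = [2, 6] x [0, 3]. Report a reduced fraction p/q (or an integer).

f(s, t) is a tensor product of a function of s and a function of t, and both factors are bounded continuous (hence Lebesgue integrable) on the rectangle, so Fubini's theorem applies:
  integral_R f d(m x m) = (integral_a1^b1 1 ds) * (integral_a2^b2 t^3 dt).
Inner integral in s: integral_{2}^{6} 1 ds = (6^1 - 2^1)/1
  = 4.
Inner integral in t: integral_{0}^{3} t^3 dt = (3^4 - 0^4)/4
  = 81/4.
Product: (4) * (81/4) = 81.

81


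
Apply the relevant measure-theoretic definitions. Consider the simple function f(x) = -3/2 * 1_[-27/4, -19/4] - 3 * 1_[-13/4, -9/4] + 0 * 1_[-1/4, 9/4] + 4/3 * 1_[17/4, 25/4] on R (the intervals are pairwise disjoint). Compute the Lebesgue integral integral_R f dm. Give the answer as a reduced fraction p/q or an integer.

For a simple function f = sum_i c_i * 1_{A_i} with disjoint A_i,
  integral f dm = sum_i c_i * m(A_i).
Lengths of the A_i:
  m(A_1) = -19/4 - (-27/4) = 2.
  m(A_2) = -9/4 - (-13/4) = 1.
  m(A_3) = 9/4 - (-1/4) = 5/2.
  m(A_4) = 25/4 - 17/4 = 2.
Contributions c_i * m(A_i):
  (-3/2) * (2) = -3.
  (-3) * (1) = -3.
  (0) * (5/2) = 0.
  (4/3) * (2) = 8/3.
Total: -3 - 3 + 0 + 8/3 = -10/3.

-10/3
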